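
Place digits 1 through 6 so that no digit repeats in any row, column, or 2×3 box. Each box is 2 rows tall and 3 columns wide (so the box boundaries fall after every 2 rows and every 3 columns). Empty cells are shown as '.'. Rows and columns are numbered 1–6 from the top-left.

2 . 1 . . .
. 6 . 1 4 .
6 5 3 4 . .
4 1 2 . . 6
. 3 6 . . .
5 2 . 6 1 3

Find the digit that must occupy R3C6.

1

R1C2 = 4: row 1 has {1,2}; col 2 has {1,2,3,5,6}; box has {1,2,6} → only 4 remains.
R1C6 = 5: row 1 has {1,2,4}; col 6 has {3,6}; box has {1,4} → only 5 remains.
R2C1 = 3: row 2 has {1,4,6}; col 1 has {2,4,5,6}; box has {1,2,4,6} → only 3 remains.
R2C3 = 5: row 2 has {1,3,4,6}; col 3 has {1,2,3,6}; box has {1,2,3,4,6} → only 5 remains.
R2C6 = 2: row 2 has {1,3,4,5,6}; col 6 has {3,5,6}; box has {1,4,5} → only 2 remains.
R3C5 = 2: row 3 has {3,4,5,6}; col 5 has {1,4}; box has {4,6} → only 2 remains.
R3C6 = 1: row 3 has {2,3,4,5,6}; col 6 has {2,3,5,6}; box has {2,4,6} → only 1 remains.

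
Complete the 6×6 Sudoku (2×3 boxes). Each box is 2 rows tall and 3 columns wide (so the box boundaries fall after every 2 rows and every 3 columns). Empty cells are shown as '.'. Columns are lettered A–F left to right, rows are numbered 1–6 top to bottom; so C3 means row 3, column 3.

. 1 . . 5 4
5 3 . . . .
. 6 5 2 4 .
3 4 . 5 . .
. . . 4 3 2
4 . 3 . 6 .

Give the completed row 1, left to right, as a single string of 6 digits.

A3 = 1 (sole candidate).
F3 = 3 (sole candidate).
C4 = 2 (sole candidate).
E4 = 1 (sole candidate).
F4 = 6 (sole candidate).
A5 = 6 (sole candidate).
B5 = 5 (sole candidate).
C5 = 1 (sole candidate).
B6 = 2 (sole candidate).
D6 = 1 (sole candidate).
F6 = 5 (sole candidate).
A1 = 2: row 1 has {1,4,5}; col 1 has {1,3,4,5,6}; box has {1,3,5} → only 2 remains.
C1 = 6: row 1 has {1,2,4,5}; col 3 has {1,2,3,5}; box has {1,2,3,5} → only 6 remains.
D1 = 3: row 1 has {1,2,4,5,6}; col 4 has {1,2,4,5}; box has {4,5} → only 3 remains.

216354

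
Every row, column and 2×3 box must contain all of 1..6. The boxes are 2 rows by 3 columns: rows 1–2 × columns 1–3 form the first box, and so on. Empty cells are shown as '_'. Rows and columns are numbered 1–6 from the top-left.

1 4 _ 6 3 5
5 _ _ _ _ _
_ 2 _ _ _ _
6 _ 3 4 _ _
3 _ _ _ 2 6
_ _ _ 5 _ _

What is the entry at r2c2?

r1c3 = 2 (sole candidate).
r2c3 = 6 (sole candidate).
r3c1 = 4 (sole candidate).
r5c4 = 1 (sole candidate).
r6c1 = 2 (sole candidate).
r6c5 = 4 (sole candidate).
r6c6 = 3 (sole candidate).
r2c2 = 3: row 2 has {5,6}; col 2 has {2,4}; box has {1,2,4,5,6} → only 3 remains.

3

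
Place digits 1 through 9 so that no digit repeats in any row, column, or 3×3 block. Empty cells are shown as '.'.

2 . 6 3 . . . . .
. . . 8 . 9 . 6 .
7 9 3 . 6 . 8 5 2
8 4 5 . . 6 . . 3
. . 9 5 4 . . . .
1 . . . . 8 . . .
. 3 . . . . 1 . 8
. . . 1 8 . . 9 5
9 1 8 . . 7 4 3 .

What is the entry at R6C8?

4

R2C2 = 5: row 2 has {6,8,9}; col 2 has {1,3,4,9}; box has {2,3,6,7,9} → only 5 remains.
R3C4 = 4: row 3 has {2,3,5,6,7,8,9}; col 4 has {1,3,5,8}; box has {3,6,8,9} → only 4 remains.
R3C6 = 1: row 3 has {2,3,4,5,6,7,8,9}; col 6 has {6,7,8,9}; box has {3,4,6,8,9} → only 1 remains.
R9C9 = 6: row 9 has {1,3,4,7,8,9}; col 9 has {2,3,5,8}; box has {1,3,4,5,8,9} → only 6 remains.
R1C2 = 8: row 1 has {2,3,6}; col 2 has {1,3,4,5,9}; box has {2,3,5,6,7,9} → only 8 remains.
R1C6 = 5: row 1 has {2,3,6,8}; col 6 has {1,6,7,8,9}; box has {1,3,4,6,8,9} → only 5 remains.
R2C1 = 4: row 2 has {5,6,8,9}; col 1 has {1,2,7,8,9}; box has {2,3,5,6,7,8,9} → only 4 remains.
R2C3 = 1: row 2 has {4,5,6,8,9}; col 3 has {3,5,6,8,9}; box has {2,3,4,5,6,7,8,9} → only 1 remains.
R2C9 = 7: row 2 has {1,4,5,6,8,9}; col 9 has {2,3,5,6,8}; box has {2,5,6,8} → only 7 remains.
R5C9 = 1: row 5 has {4,5,9}; col 9 has {2,3,5,6,7,8}; box has {3} → only 1 remains.
R8C1 = 6: row 8 has {1,5,8,9}; col 1 has {1,2,4,7,8,9}; box has {1,3,8,9} → only 6 remains.
R9C4 = 2: row 9 has {1,3,4,6,7,8,9}; col 4 has {1,3,4,5,8}; box has {1,7,8} → only 2 remains.
R9C5 = 5: row 9 has {1,2,3,4,6,7,8,9}; col 5 has {4,6,8}; box has {1,2,7,8} → only 5 remains.
R1C5 = 7: row 1 has {2,3,5,6,8}; col 5 has {4,5,6,8}; box has {1,3,4,5,6,8,9} → only 7 remains.
R1C7 = 9: row 1 has {2,3,5,6,7,8}; col 7 has {1,4,8}; box has {2,5,6,7,8} → only 9 remains.
R1C9 = 4: row 1 has {2,3,5,6,7,8,9}; col 9 has {1,2,3,5,6,7,8}; box has {2,5,6,7,8,9} → only 4 remains.
R2C5 = 2: row 2 has {1,4,5,6,7,8,9}; col 5 has {4,5,6,7,8}; box has {1,3,4,5,6,7,8,9} → only 2 remains.
R2C7 = 3: row 2 has {1,2,4,5,6,7,8,9}; col 7 has {1,4,8,9}; box has {2,4,5,6,7,8,9} → only 3 remains.
R5C1 = 3: row 5 has {1,4,5,9}; col 1 has {1,2,4,6,7,8,9}; box has {1,4,5,8,9} → only 3 remains.
R5C6 = 2: row 5 has {1,3,4,5,9}; col 6 has {1,5,6,7,8,9}; box has {4,5,6,8} → only 2 remains.
R6C9 = 9: row 6 has {1,8}; col 9 has {1,2,3,4,5,6,7,8}; box has {1,3} → only 9 remains.
R7C1 = 5: row 7 has {1,3,8}; col 1 has {1,2,3,4,6,7,8,9}; box has {1,3,6,8,9} → only 5 remains.
R7C5 = 9: row 7 has {1,3,5,8}; col 5 has {2,4,5,6,7,8}; box has {1,2,5,7,8} → only 9 remains.
R7C6 = 4: row 7 has {1,3,5,8,9}; col 6 has {1,2,5,6,7,8,9}; box has {1,2,5,7,8,9} → only 4 remains.
R8C6 = 3: row 8 has {1,5,6,8,9}; col 6 has {1,2,4,5,6,7,8,9}; box has {1,2,4,5,7,8,9} → only 3 remains.
R1C8 = 1: row 1 has {2,3,4,5,6,7,8,9}; col 8 has {3,5,6,9}; box has {2,3,4,5,6,7,8,9} → only 1 remains.
R4C5 = 1: row 4 has {3,4,5,6,8}; col 5 has {2,4,5,6,7,8,9}; box has {2,4,5,6,8} → only 1 remains.
R6C4 = 7: row 6 has {1,8,9}; col 4 has {1,2,3,4,5,8}; box has {1,2,4,5,6,8} → only 7 remains.
R6C5 = 3: row 6 has {1,7,8,9}; col 5 has {1,2,4,5,6,7,8,9}; box has {1,2,4,5,6,7,8} → only 3 remains.
R7C4 = 6: row 7 has {1,3,4,5,8,9}; col 4 has {1,2,3,4,5,7,8}; box has {1,2,3,4,5,7,8,9} → only 6 remains.
R4C4 = 9: row 4 has {1,3,4,5,6,8}; col 4 has {1,2,3,4,5,6,7,8}; box has {1,2,3,4,5,6,7,8} → only 9 remains.
R6C3 = 2: row 6 has {1,3,7,8,9}; col 3 has {1,3,5,6,8,9}; box has {1,3,4,5,8,9} → only 2 remains.
R6C8 = 4: row 6 has {1,2,3,7,8,9}; col 8 has {1,3,5,6,9}; box has {1,3,9} → only 4 remains.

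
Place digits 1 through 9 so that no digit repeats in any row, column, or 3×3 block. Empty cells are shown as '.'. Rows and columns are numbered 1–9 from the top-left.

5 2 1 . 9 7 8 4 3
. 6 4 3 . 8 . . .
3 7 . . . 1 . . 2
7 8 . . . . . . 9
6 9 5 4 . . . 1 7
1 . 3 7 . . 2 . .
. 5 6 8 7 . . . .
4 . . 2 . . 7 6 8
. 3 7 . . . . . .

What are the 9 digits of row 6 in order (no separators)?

R1C4 = 6: row 1 has {1,2,3,4,5,7,8,9}; col 4 has {2,3,4,7,8}; box has {1,3,7,8,9} → only 6 remains.
R2C1 = 9: row 2 has {3,4,6,8}; col 1 has {1,3,4,5,6,7}; box has {1,2,3,4,5,6,7} → only 9 remains.
R3C3 = 8: row 3 has {1,2,3,7}; col 3 has {1,3,4,5,6,7}; box has {1,2,3,4,5,6,7,9} → only 8 remains.
R3C4 = 5: row 3 has {1,2,3,7,8}; col 4 has {2,3,4,6,7,8}; box has {1,3,6,7,8,9} → only 5 remains.
R3C5 = 4: row 3 has {1,2,3,5,7,8}; col 5 has {7,9}; box has {1,3,5,6,7,8,9} → only 4 remains.
R3C8 = 9: row 3 has {1,2,3,4,5,7,8}; col 8 has {1,4,6}; box has {2,3,4,8} → only 9 remains.
R4C3 = 2: row 4 has {7,8,9}; col 3 has {1,3,4,5,6,7,8}; box has {1,3,5,6,7,8,9} → only 2 remains.
R4C4 = 1: row 4 has {2,7,8,9}; col 4 has {2,3,4,5,6,7,8}; box has {4,7} → only 1 remains.
R5C7 = 3: row 5 has {1,4,5,6,7,9}; col 7 has {2,7,8}; box has {1,2,7,9} → only 3 remains.
R6C2 = 4: row 6 has {1,2,3,7}; col 2 has {2,3,5,6,7,8,9}; box has {1,2,3,5,6,7,8,9} → only 4 remains.
R7C1 = 2: row 7 has {5,6,7,8}; col 1 has {1,3,4,5,6,7,9}; box has {3,4,5,6,7} → only 2 remains.
R7C8 = 3: row 7 has {2,5,6,7,8}; col 8 has {1,4,6,9}; box has {6,7,8} → only 3 remains.
R8C2 = 1: row 8 has {2,4,6,7,8}; col 2 has {2,3,4,5,6,7,8,9}; box has {2,3,4,5,6,7} → only 1 remains.
R8C3 = 9: row 8 has {1,2,4,6,7,8}; col 3 has {1,2,3,4,5,6,7,8}; box has {1,2,3,4,5,6,7} → only 9 remains.
R9C1 = 8: row 9 has {3,7}; col 1 has {1,2,3,4,5,6,7,9}; box has {1,2,3,4,5,6,7,9} → only 8 remains.
R9C4 = 9: row 9 has {3,7,8}; col 4 has {1,2,3,4,5,6,7,8}; box has {2,7,8} → only 9 remains.
R2C5 = 2: row 2 has {3,4,6,8,9}; col 5 has {4,7,9}; box has {1,3,4,5,6,7,8,9} → only 2 remains.
R3C7 = 6: row 3 has {1,2,3,4,5,7,8,9}; col 7 has {2,3,7,8}; box has {2,3,4,8,9} → only 6 remains.
R4C8 = 5: row 4 has {1,2,7,8,9}; col 8 has {1,3,4,6,9}; box has {1,2,3,7,9} → only 5 remains.
R5C5 = 8: row 5 has {1,3,4,5,6,7,9}; col 5 has {2,4,7,9}; box has {1,4,7} → only 8 remains.
R5C6 = 2: row 5 has {1,3,4,5,6,7,8,9}; col 6 has {1,7,8}; box has {1,4,7,8} → only 2 remains.
R6C8 = 8: row 6 has {1,2,3,4,7}; col 8 has {1,3,4,5,6,9}; box has {1,2,3,5,7,9} → only 8 remains.
R6C9 = 6: row 6 has {1,2,3,4,7,8}; col 9 has {2,3,7,8,9}; box has {1,2,3,5,7,8,9} → only 6 remains.
R7C6 = 4: row 7 has {2,3,5,6,7,8}; col 6 has {1,2,7,8}; box has {2,7,8,9} → only 4 remains.
R7C9 = 1: row 7 has {2,3,4,5,6,7,8}; col 9 has {2,3,6,7,8,9}; box has {3,6,7,8} → only 1 remains.
R9C8 = 2: row 9 has {3,7,8,9}; col 8 has {1,3,4,5,6,8,9}; box has {1,3,6,7,8} → only 2 remains.
R2C8 = 7: row 2 has {2,3,4,6,8,9}; col 8 has {1,2,3,4,5,6,8,9}; box has {2,3,4,6,8,9} → only 7 remains.
R2C9 = 5: row 2 has {2,3,4,6,7,8,9}; col 9 has {1,2,3,6,7,8,9}; box has {2,3,4,6,7,8,9} → only 5 remains.
R4C7 = 4: row 4 has {1,2,5,7,8,9}; col 7 has {2,3,6,7,8}; box has {1,2,3,5,6,7,8,9} → only 4 remains.
R6C5 = 5: row 6 has {1,2,3,4,6,7,8}; col 5 has {2,4,7,8,9}; box has {1,2,4,7,8} → only 5 remains.
R6C6 = 9: row 6 has {1,2,3,4,5,6,7,8}; col 6 has {1,2,4,7,8}; box has {1,2,4,5,7,8} → only 9 remains.

143759286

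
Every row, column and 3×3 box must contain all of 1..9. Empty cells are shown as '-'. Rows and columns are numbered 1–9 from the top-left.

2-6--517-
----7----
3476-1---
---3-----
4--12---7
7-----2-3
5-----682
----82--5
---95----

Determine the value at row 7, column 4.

row 3, column 5 = 9 (sole candidate).
row 3, column 9 = 8 (sole candidate).
row 3, column 7 = 5 (sole candidate).
row 3, column 8 = 2 (sole candidate).
row 1, column 5 = 3 (hidden single in row 1).
row 2, column 4 = 2 (hidden single in row 2).
row 4, column 6 = 7 (hidden single in row 4).
row 6, column 4 = 5 (hidden single in column 4).
row 1, column 4 = 8 (hidden single in column 4).
row 1, column 2 = 9 (sole candidate).
row 1, column 9 = 4 (sole candidate).
row 2, column 6 = 4 (sole candidate).
row 7, column 6 = 3 (sole candidate).
row 9, column 6 = 6 (sole candidate).
row 9, column 9 = 1 (sole candidate).
row 9, column 1 = 8 (sole candidate).
row 2, column 1 = 1 (sole candidate).
row 7, column 3 = 9 (hidden single in row 7).
row 8, column 1 = 6 (sole candidate).
row 4, column 1 = 9 (sole candidate).
row 4, column 9 = 6 (sole candidate).
row 2, column 9 = 9 (sole candidate).
row 4, column 5 = 4 (sole candidate).
row 4, column 7 = 8 (sole candidate).
row 5, column 7 = 9 (sole candidate).
row 5, column 8 = 5 (sole candidate).
row 6, column 5 = 6 (sole candidate).
row 7, column 5 = 1 (sole candidate).
row 2, column 7 = 3 (sole candidate).
row 2, column 8 = 6 (sole candidate).
row 4, column 8 = 1 (sole candidate).
row 5, column 6 = 8 (sole candidate).
row 6, column 6 = 9 (sole candidate).
row 6, column 8 = 4 (sole candidate).
row 7, column 2 = 7 (sole candidate).
row 7, column 4 = 4: row 7 has {1,2,3,5,6,7,8,9}; col 4 has {1,2,3,5,6,8,9}; box has {1,2,3,5,6,8,9} → only 4 remains.

4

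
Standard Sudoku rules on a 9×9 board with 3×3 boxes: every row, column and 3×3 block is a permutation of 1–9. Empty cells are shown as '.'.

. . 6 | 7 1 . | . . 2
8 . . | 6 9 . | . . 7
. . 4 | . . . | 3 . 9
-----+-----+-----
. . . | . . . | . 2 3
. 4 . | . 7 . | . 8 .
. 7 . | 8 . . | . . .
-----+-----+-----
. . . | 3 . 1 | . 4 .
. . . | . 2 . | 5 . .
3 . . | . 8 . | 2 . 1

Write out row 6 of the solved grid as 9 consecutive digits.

row 1, column 8 = 5 (sole candidate).
row 2, column 8 = 1 (sole candidate).
row 3, column 5 = 5 (sole candidate).
row 3, column 8 = 6 (sole candidate).
row 6, column 8 = 9: row 6 has {7,8}; col 8 has {1,2,4,5,6,8}; box has {2,3,8} → only 9 remains.
row 7, column 5 = 6 (sole candidate).
row 7, column 9 = 8 (sole candidate).
row 8, column 9 = 6 (sole candidate).
row 9, column 8 = 7 (sole candidate).
row 1, column 1 = 9 (sole candidate).
row 1, column 2 = 3 (sole candidate).
row 2, column 7 = 4 (sole candidate).
row 3, column 4 = 2 (sole candidate).
row 3, column 6 = 8 (sole candidate).
row 4, column 5 = 4 (sole candidate).
row 5, column 9 = 5 (sole candidate).
row 6, column 5 = 3: row 6 has {7,8,9}; col 5 has {1,2,4,5,6,7,8,9}; box has {4,7,8} → only 3 remains.
row 6, column 9 = 4: row 6 has {3,7,8,9}; col 9 has {1,2,3,5,6,7,8,9}; box has {2,3,5,8,9} → only 4 remains.
row 7, column 7 = 9 (sole candidate).
row 8, column 8 = 3 (sole candidate).
row 1, column 6 = 4 (sole candidate).
row 1, column 7 = 8 (sole candidate).
row 2, column 6 = 3 (sole candidate).
row 3, column 2 = 1 (sole candidate).
row 3, column 1 = 7 (sole candidate).
row 4, column 7 = 7 (hidden single in row 4).
row 5, column 3 = 3 (hidden single in row 5).
row 7, column 3 = 7 (hidden single in row 7).
row 8, column 6 = 7 (hidden single in row 8).
row 9, column 4 = 4 (hidden single in row 9).
row 9, column 2 = 6 (hidden single in row 9).
row 8, column 4 = 9 (sole candidate).
row 9, column 6 = 5 (sole candidate).
row 5, column 4 = 1 (sole candidate).
row 5, column 7 = 6 (sole candidate).
row 6, column 7 = 1: row 6 has {3,4,7,8,9}; col 7 has {2,3,4,5,6,7,8,9}; box has {2,3,4,5,6,7,8,9} → only 1 remains.
row 8, column 2 = 8 (sole candidate).
row 8, column 3 = 1 (sole candidate).
row 9, column 3 = 9 (sole candidate).
row 4, column 4 = 5 (sole candidate).
row 5, column 1 = 2 (sole candidate).
row 5, column 6 = 9 (sole candidate).
row 6, column 3 = 5: row 6 has {1,3,4,7,8,9}; col 3 has {1,3,4,6,7,9}; box has {2,3,4,7} → only 5 remains.
row 7, column 1 = 5 (sole candidate).
row 7, column 2 = 2 (sole candidate).
row 8, column 1 = 4 (sole candidate).
row 2, column 2 = 5 (sole candidate).
row 2, column 3 = 2 (sole candidate).
row 4, column 2 = 9 (sole candidate).
row 4, column 3 = 8 (sole candidate).
row 4, column 6 = 6 (sole candidate).
row 6, column 1 = 6: row 6 has {1,3,4,5,7,8,9}; col 1 has {2,3,4,5,7,8,9}; box has {2,3,4,5,7,8,9} → only 6 remains.
row 6, column 6 = 2: row 6 has {1,3,4,5,6,7,8,9}; col 6 has {1,3,4,5,6,7,8,9}; box has {1,3,4,5,6,7,8,9} → only 2 remains.

675832194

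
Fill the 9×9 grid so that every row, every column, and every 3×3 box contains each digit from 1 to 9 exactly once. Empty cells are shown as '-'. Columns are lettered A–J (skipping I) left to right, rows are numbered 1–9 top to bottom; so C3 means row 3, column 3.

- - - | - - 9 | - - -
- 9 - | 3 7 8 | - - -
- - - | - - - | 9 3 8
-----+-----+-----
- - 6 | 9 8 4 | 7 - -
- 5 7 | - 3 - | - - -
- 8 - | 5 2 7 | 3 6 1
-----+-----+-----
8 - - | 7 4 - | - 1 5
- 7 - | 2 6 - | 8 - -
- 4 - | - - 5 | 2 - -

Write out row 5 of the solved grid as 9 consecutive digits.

257136489

J4 = 2: row 4 has {4,6,7,8,9}; col 9 has {1,5,8}; box has {1,3,6,7} → only 2 remains.
G5 = 4: row 5 has {3,5,7}; col 7 has {2,3,7,8,9}; box has {1,2,3,6,7} → only 4 remains.
J5 = 9: row 5 has {3,4,5,7}; col 9 has {1,2,5,8}; box has {1,2,3,4,6,7} → only 9 remains.
F7 = 3: row 7 has {1,4,5,7,8}; col 6 has {4,5,7,8,9}; box has {2,4,5,6,7} → only 3 remains.
G7 = 6: row 7 has {1,3,4,5,7,8}; col 7 has {2,3,4,7,8,9}; box has {1,2,5,8} → only 6 remains.
F8 = 1: row 8 has {2,6,7,8}; col 6 has {3,4,5,7,8,9}; box has {2,3,4,5,6,7} → only 1 remains.
D9 = 8: row 9 has {2,4,5}; col 4 has {2,3,5,7,9}; box has {1,2,3,4,5,6,7} → only 8 remains.
E9 = 9: row 9 has {2,4,5,8}; col 5 has {2,3,4,6,7,8}; box has {1,2,3,4,5,6,7,8} → only 9 remains.
H9 = 7: row 9 has {2,4,5,8,9}; col 8 has {1,3,6}; box has {1,2,5,6,8} → only 7 remains.
J9 = 3: row 9 has {2,4,5,7,8,9}; col 9 has {1,2,5,8,9}; box has {1,2,5,6,7,8} → only 3 remains.
H4 = 5: row 4 has {2,4,6,7,8,9}; col 8 has {1,3,6,7}; box has {1,2,3,4,6,7,9} → only 5 remains.
F5 = 6: row 5 has {3,4,5,7,9}; col 6 has {1,3,4,5,7,8,9}; box has {2,3,4,5,7,8,9} → only 6 remains.
H5 = 8: row 5 has {3,4,5,6,7,9}; col 8 has {1,3,5,6,7}; box has {1,2,3,4,5,6,7,9} → only 8 remains.
B7 = 2: row 7 has {1,3,4,5,6,7,8}; col 2 has {4,5,7,8,9}; box has {4,7,8} → only 2 remains.
C7 = 9: row 7 has {1,2,3,4,5,6,7,8}; col 3 has {6,7}; box has {2,4,7,8} → only 9 remains.
J8 = 4: row 8 has {1,2,6,7,8}; col 9 has {1,2,3,5,8,9}; box has {1,2,3,5,6,7,8} → only 4 remains.
C9 = 1: row 9 has {2,3,4,5,7,8,9}; col 3 has {6,7,9}; box has {2,4,7,8,9} → only 1 remains.
J2 = 6: row 2 has {3,7,8,9}; col 9 has {1,2,3,4,5,8,9}; box has {3,8,9} → only 6 remains.
F3 = 2: row 3 has {3,8,9}; col 6 has {1,3,4,5,6,7,8,9}; box has {3,7,8,9} → only 2 remains.
D5 = 1: row 5 has {3,4,5,6,7,8,9}; col 4 has {2,3,5,7,8,9}; box has {2,3,4,5,6,7,8,9} → only 1 remains.
C6 = 4: row 6 has {1,2,3,5,6,7,8}; col 3 has {1,6,7,9}; box has {5,6,7,8} → only 4 remains.
H8 = 9: row 8 has {1,2,4,6,7,8}; col 8 has {1,3,5,6,7,8}; box has {1,2,3,4,5,6,7,8} → only 9 remains.
A9 = 6: row 9 has {1,2,3,4,5,7,8,9}; col 1 has {8}; box has {1,2,4,7,8,9} → only 6 remains.
J1 = 7: row 1 has {9}; col 9 has {1,2,3,4,5,6,8,9}; box has {3,6,8,9} → only 7 remains.
C3 = 5: row 3 has {2,3,8,9}; col 3 has {1,4,6,7,9}; box has {9} → only 5 remains.
E3 = 1: row 3 has {2,3,5,8,9}; col 5 has {2,3,4,6,7,8,9}; box has {2,3,7,8,9} → only 1 remains.
A5 = 2: row 5 has {1,3,4,5,6,7,8,9}; col 1 has {6,8}; box has {4,5,6,7,8} → only 2 remains.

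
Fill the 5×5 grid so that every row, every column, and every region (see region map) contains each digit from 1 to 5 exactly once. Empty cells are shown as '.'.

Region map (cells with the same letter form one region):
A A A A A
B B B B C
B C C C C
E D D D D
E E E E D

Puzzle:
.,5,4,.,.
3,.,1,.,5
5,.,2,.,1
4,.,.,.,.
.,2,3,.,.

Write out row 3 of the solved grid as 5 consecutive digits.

R2C2 = 4: row 2 has {1,3,5}; col 2 has {2,5}; region has {1,3,5} → only 4 remains.
R2C4 = 2: row 2 has {1,3,4,5}; col 4 has {}; region has {1,3,4,5} → only 2 remains.
R3C2 = 3: row 3 has {1,2,5}; col 2 has {2,4,5}; region has {1,2,5} → only 3 remains.
R3C4 = 4: row 3 has {1,2,3,5}; col 4 has {2}; region has {1,2,3,5} → only 4 remains.

53241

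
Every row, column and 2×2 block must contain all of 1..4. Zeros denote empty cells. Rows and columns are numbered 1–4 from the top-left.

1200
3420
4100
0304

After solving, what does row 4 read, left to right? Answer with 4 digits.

R1C4 = 3 (sole candidate).
R2C4 = 1 (sole candidate).
R3C3 = 3 (sole candidate).
R3C4 = 2 (sole candidate).
R4C1 = 2: row 4 has {3,4}; col 1 has {1,3,4}; box has {1,3,4} → only 2 remains.
R4C3 = 1: row 4 has {2,3,4}; col 3 has {2,3}; box has {2,3,4} → only 1 remains.

2314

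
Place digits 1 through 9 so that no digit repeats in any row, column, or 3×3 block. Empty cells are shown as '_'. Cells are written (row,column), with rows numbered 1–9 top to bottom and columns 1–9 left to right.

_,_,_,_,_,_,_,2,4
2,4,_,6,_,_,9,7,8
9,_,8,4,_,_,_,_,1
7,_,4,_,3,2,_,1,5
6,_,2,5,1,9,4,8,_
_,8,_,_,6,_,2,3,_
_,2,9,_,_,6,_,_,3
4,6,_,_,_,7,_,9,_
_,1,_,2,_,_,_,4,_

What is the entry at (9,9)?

6

(2,5) = 5: row 2 has {2,4,6,7,8,9}; col 5 has {1,3,6}; box has {4,6} → only 5 remains.
(3,6) = 3: row 3 has {1,4,8,9}; col 6 has {2,6,7,9}; box has {4,5,6} → only 3 remains.
(4,2) = 9: row 4 has {1,2,3,4,5,7}; col 2 has {1,2,4,6,8}; box has {2,4,6,7,8} → only 9 remains.
(4,4) = 8: row 4 has {1,2,3,4,5,7,9}; col 4 has {2,4,5,6}; box has {1,2,3,5,6,9} → only 8 remains.
(4,7) = 6: row 4 has {1,2,3,4,5,7,8,9}; col 7 has {2,4,9}; box has {1,2,3,4,5,8} → only 6 remains.
(5,2) = 3: row 5 has {1,2,4,5,6,8,9}; col 2 has {1,2,4,6,8,9}; box has {2,4,6,7,8,9} → only 3 remains.
(5,9) = 7: row 5 has {1,2,3,4,5,6,8,9}; col 9 has {1,3,4,5,8}; box has {1,2,3,4,5,6,8} → only 7 remains.
(6,4) = 7: row 6 has {2,3,6,8}; col 4 has {2,4,5,6,8}; box has {1,2,3,5,6,8,9} → only 7 remains.
(6,6) = 4: row 6 has {2,3,6,7,8}; col 6 has {2,3,6,7,9}; box has {1,2,3,5,6,7,8,9} → only 4 remains.
(6,9) = 9: row 6 has {2,3,4,6,7,8}; col 9 has {1,3,4,5,7,8}; box has {1,2,3,4,5,6,7,8} → only 9 remains.
(7,4) = 1: row 7 has {2,3,6,9}; col 4 has {2,4,5,6,7,8}; box has {2,6,7} → only 1 remains.
(7,8) = 5: row 7 has {1,2,3,6,9}; col 8 has {1,2,3,4,7,8,9}; box has {3,4,9} → only 5 remains.
(8,4) = 3: row 8 has {4,6,7,9}; col 4 has {1,2,4,5,6,7,8}; box has {1,2,6,7} → only 3 remains.
(8,5) = 8: row 8 has {3,4,6,7,9}; col 5 has {1,3,5,6}; box has {1,2,3,6,7} → only 8 remains.
(8,7) = 1: row 8 has {3,4,6,7,8,9}; col 7 has {2,4,6,9}; box has {3,4,5,9} → only 1 remains.
(8,9) = 2: row 8 has {1,3,4,6,7,8,9}; col 9 has {1,3,4,5,7,8,9}; box has {1,3,4,5,9} → only 2 remains.
(9,5) = 9: row 9 has {1,2,4}; col 5 has {1,3,5,6,8}; box has {1,2,3,6,7,8} → only 9 remains.
(9,6) = 5: row 9 has {1,2,4,9}; col 6 has {2,3,4,6,7,9}; box has {1,2,3,6,7,8,9} → only 5 remains.
(9,9) = 6: row 9 has {1,2,4,5,9}; col 9 has {1,2,3,4,5,7,8,9}; box has {1,2,3,4,5,9} → only 6 remains.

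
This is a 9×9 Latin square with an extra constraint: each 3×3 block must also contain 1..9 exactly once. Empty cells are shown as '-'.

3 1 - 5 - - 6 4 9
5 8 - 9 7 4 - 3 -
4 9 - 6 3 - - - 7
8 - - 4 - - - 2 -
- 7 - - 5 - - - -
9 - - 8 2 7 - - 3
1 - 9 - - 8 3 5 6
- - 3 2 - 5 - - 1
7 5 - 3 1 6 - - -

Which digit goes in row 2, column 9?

row 1, column 5 = 8: row 1 has {1,3,4,5,6,9}; col 5 has {1,2,3,5,7}; box has {3,4,5,6,7,9} → only 8 remains.
row 1, column 6 = 2: row 1 has {1,3,4,5,6,8,9}; col 6 has {4,5,6,7,8}; box has {3,4,5,6,7,8,9} → only 2 remains.
row 2, column 9 = 2: row 2 has {3,4,5,7,8,9}; col 9 has {1,3,6,7,9}; box has {3,4,6,7,9} → only 2 remains.

2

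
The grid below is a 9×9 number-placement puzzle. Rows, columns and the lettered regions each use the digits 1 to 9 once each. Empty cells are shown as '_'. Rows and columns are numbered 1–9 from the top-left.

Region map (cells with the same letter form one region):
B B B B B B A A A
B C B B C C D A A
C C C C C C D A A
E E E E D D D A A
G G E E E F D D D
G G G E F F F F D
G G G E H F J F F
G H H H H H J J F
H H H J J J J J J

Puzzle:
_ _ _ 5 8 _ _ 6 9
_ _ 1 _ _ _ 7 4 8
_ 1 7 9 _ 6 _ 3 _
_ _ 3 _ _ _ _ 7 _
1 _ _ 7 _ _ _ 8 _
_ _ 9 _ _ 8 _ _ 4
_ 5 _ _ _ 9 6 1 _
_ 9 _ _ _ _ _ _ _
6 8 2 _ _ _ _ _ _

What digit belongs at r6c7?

3

r1c3 = 4: row 1 has {5,6,8,9}; col 3 has {1,2,3,7,9}; region has {1,5,8} → only 4 remains.
r7c3 = 8: row 7 has {1,5,6,9}; col 3 has {1,2,3,4,7,9}; region has {1,5,9} → only 8 remains.
r8c3 = 5: row 8 has {9}; col 3 has {1,2,3,4,7,8,9}; region has {2,6,8,9} → only 5 remains.
r8c8 = 2: row 8 has {5,9}; col 8 has {1,3,4,6,7,8}; region has {6} → only 2 remains.
r5c3 = 6: row 5 has {1,7,8}; col 3 has {1,2,3,4,5,7,8,9}; region has {3,7} → only 6 remains.
r6c8 = 5: row 6 has {4,8,9}; col 8 has {1,2,3,4,6,7,8}; region has {1,8,9} → only 5 remains.
r9c8 = 9: row 9 has {2,6,8}; col 8 has {1,2,3,4,5,6,7,8}; region has {2,6} → only 9 remains.
r1c7 = 1: in row 1, 1 can only go here (every other open cell in that row sees a 1).
r2c4 = 6: in row 2, 6 can only go here (every other open cell in that row sees a 6).
r2c1 = 9: in row 2, 9 can only go here (every other open cell in that row sees a 9).
r3c1 = 8: in row 3, 8 can only go here (every other open cell in that row sees an 8).
r3c5 = 4: in row 3, 4 can only go here (every other open cell in that row sees a 4).
r4c5 = 6: in row 4, 6 can only go here (every other open cell in that row sees a 6).
r4c4 = 8: in row 4, 8 can only go here (every other open cell in that row sees an 8).
r4c6 = 1: in row 4, 1 can only go here (every other open cell in that row sees a 1).
r4c7 = 9: in row 4, 9 can only go here (every other open cell in that row sees a 9).
r5c5 = 9: in row 5, 9 can only go here (every other open cell in that row sees a 9).
r6c4 = 1: in row 6, 1 can only go here (every other open cell in that row sees a 1).
r6c2 = 6: in row 6, 6 can only go here (every other open cell in that row sees a 6).
r8c5 = 1: in row 8, 1 can only go here (every other open cell in that row sees a 1).
r8c9 = 6: in row 8, 6 can only go here (every other open cell in that row sees a 6).
r8c7 = 8: in row 8, 8 can only go here (every other open cell in that row sees an 8).
r9c9 = 1: in row 9, 1 can only go here (every other open cell in that row sees a 1).
r4c1 = 5: in column 1, 5 can only go here (every other open cell in that column sees a 5).
r4c9 = 2: row 4 has {1,3,5,6,7,8,9}; col 9 has {1,4,6,8,9}; region has {1,3,4,6,7,8,9} → only 2 remains.
r3c9 = 5: row 3 has {1,3,4,6,7,8,9}; col 9 has {1,2,4,6,8,9}; region has {1,2,3,4,6,7,8,9} → only 5 remains.
r4c2 = 4: row 4 has {1,2,3,5,6,7,8,9}; col 2 has {1,5,6,8,9}; region has {1,3,5,6,7,8,9} → only 4 remains.
r5c9 = 3: row 5 has {1,6,7,8,9}; col 9 has {1,2,4,5,6,8,9}; region has {1,4,6,7,8,9} → only 3 remains.
r7c4 = 2: row 7 has {1,5,6,8,9}; col 4 has {1,5,6,7,8,9}; region has {1,3,4,5,6,7,8,9} → only 2 remains.
r7c9 = 7: row 7 has {1,2,5,6,8,9}; col 9 has {1,2,3,4,5,6,8,9}; region has {1,5,6,8,9} → only 7 remains.
r3c7 = 2: row 3 has {1,3,4,5,6,7,8,9}; col 7 has {1,6,7,8,9}; region has {1,3,4,6,7,8,9} → only 2 remains.
r5c2 = 2: row 5 has {1,3,6,7,8,9}; col 2 has {1,4,5,6,8,9}; region has {1,5,6,8,9} → only 2 remains.
r5c6 = 4: row 5 has {1,2,3,6,7,8,9}; col 6 has {1,6,8,9}; region has {1,5,6,7,8,9} → only 4 remains.
r5c7 = 5: row 5 has {1,2,3,4,6,7,8,9}; col 7 has {1,2,6,7,8,9}; region has {1,2,3,4,6,7,8,9} → only 5 remains.
r6c7 = 3: row 6 has {1,4,5,6,8,9}; col 7 has {1,2,5,6,7,8,9}; region has {1,4,5,6,7,8,9} → only 3 remains.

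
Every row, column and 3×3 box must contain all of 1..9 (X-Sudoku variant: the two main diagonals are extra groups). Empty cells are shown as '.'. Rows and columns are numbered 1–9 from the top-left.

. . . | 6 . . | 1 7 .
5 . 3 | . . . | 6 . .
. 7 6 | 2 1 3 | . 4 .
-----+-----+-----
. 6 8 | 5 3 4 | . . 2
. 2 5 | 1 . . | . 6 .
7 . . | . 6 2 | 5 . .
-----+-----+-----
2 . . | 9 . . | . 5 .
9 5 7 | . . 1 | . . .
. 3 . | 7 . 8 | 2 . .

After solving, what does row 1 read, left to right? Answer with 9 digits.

row 3, column 1 = 8 (sole candidate).
row 3, column 7 = 9 (sole candidate).
row 3, column 9 = 5 (sole candidate).
row 4, column 1 = 1 (sole candidate).
row 4, column 7 = 7 (sole candidate).
row 4, column 8 = 9 (sole candidate).
row 6, column 4 = 8 (sole candidate).
row 7, column 3 = 1 (sole candidate).
row 7, column 5 = 4 (sole candidate).
row 7, column 6 = 6 (sole candidate).
row 8, column 4 = 3 (sole candidate).
row 8, column 5 = 2 (sole candidate).
row 8, column 8 = 8 (sole candidate).
row 9, column 1 = 6 (sole candidate).
row 9, column 3 = 4 (sole candidate).
row 9, column 5 = 5 (sole candidate).
row 9, column 8 = 1 (sole candidate).
row 9, column 9 = 9 (sole candidate).
row 1, column 1 = 4: row 1 has {1,6,7}; col 1 has {1,2,5,6,7,8,9}; box has {3,5,6,7,8}; main diagonal has {2,5,6,8,9} → only 4 remains.
row 1, column 2 = 9: row 1 has {1,4,6,7}; col 2 has {2,3,5,6,7}; box has {3,4,5,6,7,8} → only 9 remains.
row 1, column 3 = 2: row 1 has {1,4,6,7,9}; col 3 has {1,3,4,5,6,7,8}; box has {3,4,5,6,7,8,9} → only 2 remains.
row 1, column 5 = 8: row 1 has {1,2,4,6,7,9}; col 5 has {1,2,3,4,5,6}; box has {1,2,3,6} → only 8 remains.
row 1, column 6 = 5: row 1 has {1,2,4,6,7,8,9}; col 6 has {1,2,3,4,6,8}; box has {1,2,3,6,8} → only 5 remains.
row 1, column 9 = 3: row 1 has {1,2,4,5,6,7,8,9}; col 9 has {2,5,9}; box has {1,4,5,6,7,9}; anti-diagonal has {1,4,5,6,8,9} → only 3 remains.

492685173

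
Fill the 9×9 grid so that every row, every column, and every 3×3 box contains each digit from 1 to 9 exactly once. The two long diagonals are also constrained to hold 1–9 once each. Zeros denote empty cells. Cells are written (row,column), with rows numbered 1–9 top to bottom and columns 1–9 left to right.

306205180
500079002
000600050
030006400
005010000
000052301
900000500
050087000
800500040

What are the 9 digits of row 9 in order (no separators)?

863521749

(1,5) = 4: row 1 has {1,2,3,5,6,8}; col 5 has {1,5,7,8}; box has {2,5,6,7,9} → only 4 remains.
(2,7) = 6: row 2 has {2,5,7,9}; col 7 has {1,3,4,5}; box has {1,2,5,8} → only 6 remains.
(2,8) = 3: row 2 has {2,5,6,7,9}; col 8 has {4,5,8}; box has {1,2,5,6,8}; anti-diagonal has {1,5,6,8} → only 3 remains.
(3,5) = 3: row 3 has {5,6}; col 5 has {1,4,5,7,8}; box has {2,4,5,6,7,9} → only 3 remains.
(4,5) = 9: row 4 has {3,4,6}; col 5 has {1,3,4,5,7,8}; box has {1,2,5,6} → only 9 remains.
(4,9) = 5: in row 4, 5 can only go here (every other open cell in that row sees a 5).
(7,9) = 8: in row 7, 8 can only go here (every other open cell in that row sees an 8).
(8,4) = 9: in column 4, 9 can only go here (every other open cell in that column sees a 9).
(8,7) = 2: row 8 has {5,7,8,9}; col 7 has {1,3,4,5,6}; box has {4,5,8} → only 2 remains.
(8,8) = 6: row 8 has {2,5,7,8,9}; col 8 has {3,4,5,8}; box has {2,4,5,8}; main diagonal has {1,2,3,5} → only 6 remains.
(8,9) = 3: row 8 has {2,5,6,7,8,9}; col 9 has {1,2,5,8}; box has {2,4,5,6,8} → only 3 remains.
(9,3) = 3: in column 3, 3 can only go here (every other open cell in that column sees a 3).
(9,6) = 1: row 9 has {3,4,5,8}; col 6 has {2,5,6,7,9}; box has {5,7,8,9} → only 1 remains.
(3,6) = 8: row 3 has {3,5,6}; col 6 has {1,2,5,6,7,9}; box has {2,3,4,5,6,7,9} → only 8 remains.
(2,4) = 1: row 2 has {2,3,5,6,7,9}; col 4 has {2,5,6,9}; box has {2,3,4,5,6,7,8,9} → only 1 remains.
(5,7) = 8: in column 7, 8 can only go here (every other open cell in that column sees an 8).
(4,4) = 8: in column 4, 8 can only go here (every other open cell in that column sees an 8).
(2,2) = 4: row 2 has {1,2,3,5,6,7,9}; col 2 has {3,5}; box has {3,5,6}; main diagonal has {1,2,3,5,6,8} → only 4 remains.
(2,3) = 8: row 2 has {1,2,3,4,5,6,7,9}; col 3 has {3,5,6}; box has {3,4,5,6} → only 8 remains.
(3,9) = 4: in row 3, 4 can only go here (every other open cell in that row sees a 4).
(6,2) = 8: in row 6, 8 can only go here (every other open cell in that row sees an 8).
(6,1) = 6: in row 6, 6 can only go here (every other open cell in that row sees a 6).
(5,9) = 6: in row 5, 6 can only go here (every other open cell in that row sees a 6).
(7,8) = 1: in column 8, 1 can only go here (every other open cell in that column sees a 1).
(3,2) = 1: in column 2, 1 can only go here (every other open cell in that column sees a 1).
(3,1) = 2: in row 3, 2 can only go here (every other open cell in that row sees a 2).
(7,3) = 2: in anti-diagonal, 2 can only go here (every other open cell in that diagonal sees a 2).
(7,5) = 6: row 7 has {1,2,5,8,9}; col 5 has {1,3,4,5,7,8,9}; box has {1,5,7,8,9} → only 6 remains.
(9,5) = 2: row 9 has {1,3,4,5,8}; col 5 has {1,3,4,5,6,7,8,9}; box has {1,5,6,7,8,9} → only 2 remains.
(7,2) = 7: row 7 has {1,2,5,6,8,9}; col 2 has {1,3,4,5,8}; box has {2,3,5,8,9} → only 7 remains.
(9,2) = 6: row 9 has {1,2,3,4,5,8}; col 2 has {1,3,4,5,7,8}; box has {2,3,5,7,8,9} → only 6 remains.
(1,2) = 9: row 1 has {1,2,3,4,5,6,8}; col 2 has {1,3,4,5,6,7,8}; box has {1,2,3,4,5,6,8} → only 9 remains.
(1,9) = 7: row 1 has {1,2,3,4,5,6,8,9}; col 9 has {1,2,3,4,5,6,8}; box has {1,2,3,4,5,6,8}; anti-diagonal has {1,2,3,5,6,8} → only 7 remains.
(3,3) = 7: row 3 has {1,2,3,4,5,6,8}; col 3 has {2,3,5,6,8}; box has {1,2,3,4,5,6,8,9}; main diagonal has {1,2,3,4,5,6,8} → only 7 remains.
(3,7) = 9: row 3 has {1,2,3,4,5,6,7,8}; col 7 has {1,2,3,4,5,6,8}; box has {1,2,3,4,5,6,7,8}; anti-diagonal has {1,2,3,5,6,7,8} → only 9 remains.
(4,3) = 1: row 4 has {3,4,5,6,8,9}; col 3 has {2,3,5,6,7,8}; box has {3,5,6,8} → only 1 remains.
(5,2) = 2: row 5 has {1,5,6,8}; col 2 has {1,3,4,5,6,7,8,9}; box has {1,3,5,6,8} → only 2 remains.
(6,4) = 4: row 6 has {1,2,3,5,6,8}; col 4 has {1,2,5,6,8,9}; box has {1,2,5,6,8,9}; anti-diagonal has {1,2,3,5,6,7,8,9} → only 4 remains.
(7,4) = 3: row 7 has {1,2,5,6,7,8,9}; col 4 has {1,2,4,5,6,8,9}; box has {1,2,5,6,7,8,9} → only 3 remains.
(7,6) = 4: row 7 has {1,2,3,5,6,7,8,9}; col 6 has {1,2,5,6,7,8,9}; box has {1,2,3,5,6,7,8,9} → only 4 remains.
(8,3) = 4: row 8 has {2,3,5,6,7,8,9}; col 3 has {1,2,3,5,6,7,8}; box has {2,3,5,6,7,8,9} → only 4 remains.
(9,7) = 7: row 9 has {1,2,3,4,5,6,8}; col 7 has {1,2,3,4,5,6,8,9}; box has {1,2,3,4,5,6,8} → only 7 remains.
(9,9) = 9: row 9 has {1,2,3,4,5,6,7,8}; col 9 has {1,2,3,4,5,6,7,8}; box has {1,2,3,4,5,6,7,8}; main diagonal has {1,2,3,4,5,6,7,8} → only 9 remains.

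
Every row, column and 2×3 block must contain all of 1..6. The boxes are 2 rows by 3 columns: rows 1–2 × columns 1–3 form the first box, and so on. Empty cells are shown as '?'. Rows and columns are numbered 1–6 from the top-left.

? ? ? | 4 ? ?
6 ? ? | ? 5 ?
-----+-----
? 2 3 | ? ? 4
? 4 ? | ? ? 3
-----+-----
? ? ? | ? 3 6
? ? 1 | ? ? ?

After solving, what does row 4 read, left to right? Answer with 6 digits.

146523

row 5, column 2 = 5: row 5 has {3,6}; col 2 has {2,4}; box has {1} → only 5 remains.
row 1, column 5 = 6: in row 1, 6 can only go here (every other open cell in that row sees a 6).
row 3, column 5 = 1: row 3 has {2,3,4}; col 5 has {3,5,6}; box has {3,4} → only 1 remains.
row 4, column 5 = 2: row 4 has {3,4}; col 5 has {1,3,5,6}; box has {1,3,4} → only 2 remains.
row 6, column 5 = 4: row 6 has {1}; col 5 has {1,2,3,5,6}; box has {3,6} → only 4 remains.
row 3, column 1 = 5: row 3 has {1,2,3,4}; col 1 has {6}; box has {2,3,4} → only 5 remains.
row 3, column 4 = 6: row 3 has {1,2,3,4,5}; col 4 has {4}; box has {1,2,3,4} → only 6 remains.
row 4, column 1 = 1: row 4 has {2,3,4}; col 1 has {5,6}; box has {2,3,4,5} → only 1 remains.
row 4, column 3 = 6: row 4 has {1,2,3,4}; col 3 has {1,3}; box has {1,2,3,4,5} → only 6 remains.
row 4, column 4 = 5: row 4 has {1,2,3,4,6}; col 4 has {4,6}; box has {1,2,3,4,6} → only 5 remains.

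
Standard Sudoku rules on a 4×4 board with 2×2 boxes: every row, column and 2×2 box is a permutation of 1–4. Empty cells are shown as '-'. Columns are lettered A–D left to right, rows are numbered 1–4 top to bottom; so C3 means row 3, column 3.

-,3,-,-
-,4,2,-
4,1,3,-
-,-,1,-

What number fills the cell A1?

C1 = 4: row 1 has {3}; col 3 has {1,2,3}; box has {2} → only 4 remains.
D1 = 1: row 1 has {3,4}; col 4 has {}; box has {2,4} → only 1 remains.
A2 = 1: row 2 has {2,4}; col 1 has {4}; box has {3,4} → only 1 remains.
D2 = 3: row 2 has {1,2,4}; col 4 has {1}; box has {1,2,4} → only 3 remains.
D3 = 2: row 3 has {1,3,4}; col 4 has {1,3}; box has {1,3} → only 2 remains.
B4 = 2: row 4 has {1}; col 2 has {1,3,4}; box has {1,4} → only 2 remains.
D4 = 4: row 4 has {1,2}; col 4 has {1,2,3}; box has {1,2,3} → only 4 remains.
A1 = 2: row 1 has {1,3,4}; col 1 has {1,4}; box has {1,3,4} → only 2 remains.

2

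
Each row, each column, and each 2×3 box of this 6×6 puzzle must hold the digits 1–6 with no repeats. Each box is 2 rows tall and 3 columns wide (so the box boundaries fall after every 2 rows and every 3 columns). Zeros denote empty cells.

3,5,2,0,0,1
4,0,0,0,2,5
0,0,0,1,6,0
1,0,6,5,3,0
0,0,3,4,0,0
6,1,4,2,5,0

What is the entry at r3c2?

3

r1c4 = 6: row 1 has {1,2,3,5}; col 4 has {1,2,4,5}; box has {1,2,5} → only 6 remains.
r1c5 = 4: row 1 has {1,2,3,5,6}; col 5 has {2,3,5,6}; box has {1,2,5,6} → only 4 remains.
r2c2 = 6: row 2 has {2,4,5}; col 2 has {1,5}; box has {2,3,4,5} → only 6 remains.
r2c3 = 1: row 2 has {2,4,5,6}; col 3 has {2,3,4,6}; box has {2,3,4,5,6} → only 1 remains.
r2c4 = 3: row 2 has {1,2,4,5,6}; col 4 has {1,2,4,5,6}; box has {1,2,4,5,6} → only 3 remains.
r3c3 = 5: row 3 has {1,6}; col 3 has {1,2,3,4,6}; box has {1,6} → only 5 remains.
r5c2 = 2: row 5 has {3,4}; col 2 has {1,5,6}; box has {1,3,4,6} → only 2 remains.
r5c5 = 1: row 5 has {2,3,4}; col 5 has {2,3,4,5,6}; box has {2,4,5} → only 1 remains.
r5c6 = 6: row 5 has {1,2,3,4}; col 6 has {1,5}; box has {1,2,4,5} → only 6 remains.
r6c6 = 3: row 6 has {1,2,4,5,6}; col 6 has {1,5,6}; box has {1,2,4,5,6} → only 3 remains.
r3c1 = 2: row 3 has {1,5,6}; col 1 has {1,3,4,6}; box has {1,5,6} → only 2 remains.
r3c6 = 4: row 3 has {1,2,5,6}; col 6 has {1,3,5,6}; box has {1,3,5,6} → only 4 remains.
r4c2 = 4: row 4 has {1,3,5,6}; col 2 has {1,2,5,6}; box has {1,2,5,6} → only 4 remains.
r4c6 = 2: row 4 has {1,3,4,5,6}; col 6 has {1,3,4,5,6}; box has {1,3,4,5,6} → only 2 remains.
r5c1 = 5: row 5 has {1,2,3,4,6}; col 1 has {1,2,3,4,6}; box has {1,2,3,4,6} → only 5 remains.
r3c2 = 3: row 3 has {1,2,4,5,6}; col 2 has {1,2,4,5,6}; box has {1,2,4,5,6} → only 3 remains.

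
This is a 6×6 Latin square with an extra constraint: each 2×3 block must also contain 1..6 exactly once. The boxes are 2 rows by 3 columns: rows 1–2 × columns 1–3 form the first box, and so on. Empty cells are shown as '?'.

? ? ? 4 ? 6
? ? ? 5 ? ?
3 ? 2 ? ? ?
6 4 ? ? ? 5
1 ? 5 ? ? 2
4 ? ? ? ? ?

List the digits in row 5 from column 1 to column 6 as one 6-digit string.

R2C1 = 2: row 2 has {5}; col 1 has {1,3,4,6}; box has {} → only 2 remains.
R4C3 = 1: row 4 has {4,5,6}; col 3 has {2,5}; box has {2,3,4,6} → only 1 remains.
R1C1 = 5: row 1 has {4,6}; col 1 has {1,2,3,4,6}; box has {2} → only 5 remains.
R1C3 = 3: row 1 has {4,5,6}; col 3 has {1,2,5}; box has {2,5} → only 3 remains.
R3C2 = 5: row 3 has {2,3}; col 2 has {4}; box has {1,2,3,4,6} → only 5 remains.
R6C3 = 6: row 6 has {4}; col 3 has {1,2,3,5}; box has {1,4,5} → only 6 remains.
R1C2 = 1: row 1 has {3,4,5,6}; col 2 has {4,5}; box has {2,3,5} → only 1 remains.
R1C5 = 2: row 1 has {1,3,4,5,6}; col 5 has {}; box has {4,5,6} → only 2 remains.
R2C2 = 6: row 2 has {2,5}; col 2 has {1,4,5}; box has {1,2,3,5} → only 6 remains.
R2C3 = 4: row 2 has {2,5,6}; col 3 has {1,2,3,5,6}; box has {1,2,3,5,6} → only 4 remains.
R4C5 = 3: row 4 has {1,4,5,6}; col 5 has {2}; box has {5} → only 3 remains.
R5C2 = 3: row 5 has {1,2,5}; col 2 has {1,4,5,6}; box has {1,4,5,6} → only 3 remains.
R5C4 = 6: row 5 has {1,2,3,5}; col 4 has {4,5}; box has {2} → only 6 remains.
R5C5 = 4: row 5 has {1,2,3,5,6}; col 5 has {2,3}; box has {2,6} → only 4 remains.

135642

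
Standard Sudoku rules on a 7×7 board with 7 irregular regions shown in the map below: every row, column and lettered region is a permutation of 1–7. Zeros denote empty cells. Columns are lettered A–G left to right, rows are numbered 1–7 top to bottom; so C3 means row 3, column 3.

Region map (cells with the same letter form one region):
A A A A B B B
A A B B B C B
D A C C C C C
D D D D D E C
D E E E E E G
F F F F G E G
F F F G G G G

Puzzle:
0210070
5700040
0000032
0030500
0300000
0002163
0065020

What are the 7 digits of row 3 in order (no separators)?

7451632

C2 = 2: row 2 has {4,5,7}; col 3 has {1,3,6}; region has {7} → only 2 remains.
F4 = 1: row 4 has {3,5}; col 6 has {2,3,4,6,7}; region has {3,6} → only 1 remains.
F5 = 5: row 5 has {3}; col 6 has {1,2,3,4,6,7}; region has {1,3,6} → only 5 remains.
G1 = 5: in row 1, 5 can only go here (every other open cell in that row sees a 5).
C3 = 5: in row 3, 5 can only go here (every other open cell in that row sees a 5).
A4 = 2: in row 4, 2 can only go here (every other open cell in that row sees a 2).
A5 = 1: in row 5, 1 can only go here (every other open cell in that row sees a 1).
E5 = 2: in row 5, 2 can only go here (every other open cell in that row sees a 2).
D3 = 1: in row 3, 1 can only go here (every other open cell in that row sees a 1).
G2 = 1: in row 2, 1 can only go here (every other open cell in that row sees a 1).
G5 = 6: in row 5, 6 can only go here (every other open cell in that row sees a 6).
G4 = 7: row 4 has {1,2,3,5}; col 7 has {1,2,3,5,6}; region has {1,2,3,4,5} → only 7 remains.
G7 = 4: row 7 has {2,5,6}; col 7 has {1,2,3,5,6,7}; region has {1,2,3,5,6} → only 4 remains.
E3 = 6: row 3 has {1,2,3,5}; col 5 has {1,2,5}; region has {1,2,3,4,5,7} → only 6 remains.
B7 = 1: row 7 has {2,4,5,6}; col 2 has {2,3,7}; region has {2,6} → only 1 remains.
E7 = 7: row 7 has {1,2,4,5,6}; col 5 has {1,2,5,6}; region has {1,2,3,4,5,6} → only 7 remains.
E2 = 3: row 2 has {1,2,4,5,7}; col 5 has {1,2,5,6,7}; region has {1,2,5,7} → only 3 remains.
B3 = 4: row 3 has {1,2,3,5,6}; col 2 has {1,2,3,7}; region has {1,2,5,7} → only 4 remains.
B4 = 6: row 4 has {1,2,3,5,7}; col 2 has {1,2,3,4,7}; region has {1,2,3,5} → only 6 remains.
D4 = 4: row 4 has {1,2,3,5,6,7}; col 4 has {1,2,5}; region has {1,2,3,5,6} → only 4 remains.
D5 = 7: row 5 has {1,2,3,5,6}; col 4 has {1,2,4,5}; region has {1,2,3,5,6} → only 7 remains.
B6 = 5: row 6 has {1,2,3,6}; col 2 has {1,2,3,4,6,7}; region has {1,2,6} → only 5 remains.
A7 = 3: row 7 has {1,2,4,5,6,7}; col 1 has {1,2,5}; region has {1,2,5,6} → only 3 remains.
A1 = 6: row 1 has {1,2,5,7}; col 1 has {1,2,3,5}; region has {1,2,4,5,7} → only 6 remains.
D1 = 3: row 1 has {1,2,5,6,7}; col 4 has {1,2,4,5,7}; region has {1,2,4,5,6,7} → only 3 remains.
E1 = 4: row 1 has {1,2,3,5,6,7}; col 5 has {1,2,3,5,6,7}; region has {1,2,3,5,7} → only 4 remains.
D2 = 6: row 2 has {1,2,3,4,5,7}; col 4 has {1,2,3,4,5,7}; region has {1,2,3,4,5,7} → only 6 remains.
A3 = 7: row 3 has {1,2,3,4,5,6}; col 1 has {1,2,3,5,6}; region has {1,2,3,4,5,6} → only 7 remains.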